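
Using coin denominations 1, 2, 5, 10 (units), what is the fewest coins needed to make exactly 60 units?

6

60 = 6×10
Total coins = 6 = 6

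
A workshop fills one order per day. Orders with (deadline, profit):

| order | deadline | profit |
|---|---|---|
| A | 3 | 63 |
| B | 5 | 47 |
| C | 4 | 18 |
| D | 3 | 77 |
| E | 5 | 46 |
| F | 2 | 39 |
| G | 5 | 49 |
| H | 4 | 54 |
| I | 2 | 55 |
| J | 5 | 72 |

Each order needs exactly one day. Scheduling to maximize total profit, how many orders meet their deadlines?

By profit: D(d3,77), J(d5,72), A(d3,63), I(d2,55), H(d4,54), G(d5,49), B(d5,47), E(d5,46), F(d2,39), C(d4,18)
D→slot 3; J→slot 5; A→slot 2; I→slot 1; H→slot 4; G skipped; B skipped; E skipped; F skipped; C skipped.
5 of 10 scheduled.

5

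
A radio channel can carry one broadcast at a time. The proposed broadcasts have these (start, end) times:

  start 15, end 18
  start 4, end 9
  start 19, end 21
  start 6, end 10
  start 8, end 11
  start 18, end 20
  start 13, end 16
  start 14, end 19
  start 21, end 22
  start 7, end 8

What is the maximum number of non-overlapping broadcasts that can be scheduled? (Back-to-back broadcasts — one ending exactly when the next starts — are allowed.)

5

By end time: (7,8), (4,9), (6,10), (8,11), (13,16), (15,18), (14,19), (18,20), (19,21), (21,22).
Pick (7,8); next start ≥ 8 → (8,11); next start ≥ 11 → (13,16); next start ≥ 16 → (18,20); next start ≥ 20 → (21,22).
Selected 5 broadcasts.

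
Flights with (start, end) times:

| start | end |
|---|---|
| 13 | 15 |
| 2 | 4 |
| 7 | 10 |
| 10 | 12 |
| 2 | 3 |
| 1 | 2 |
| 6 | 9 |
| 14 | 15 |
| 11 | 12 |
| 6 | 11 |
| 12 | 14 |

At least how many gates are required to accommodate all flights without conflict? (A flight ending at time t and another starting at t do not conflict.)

Count concurrent intervals with a sweep; the peak is the room count.
Events (time:±→running): 1:+→1 2:-→0 2:+→1 2:+→2 3:-→1 4:-→0 6:+→1 6:+→2 7:+→3 … peak 3.

3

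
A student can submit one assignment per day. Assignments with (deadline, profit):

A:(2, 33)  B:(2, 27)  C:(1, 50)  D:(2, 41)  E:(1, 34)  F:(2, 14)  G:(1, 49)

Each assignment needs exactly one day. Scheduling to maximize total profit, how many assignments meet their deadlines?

2

Profit order: C=50 G=49 D=41 E=34 A=33 B=27 F=14
Assign: C→slot 1, G skipped, D→slot 2, E skipped, A skipped, B skipped, F skipped.
Slots: [1:C] [2:D]
2 of 7 scheduled.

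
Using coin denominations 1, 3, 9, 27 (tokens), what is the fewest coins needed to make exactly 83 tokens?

Use the largest denomination that fits, subtract, and repeat.
83 = 3×27 + 2×1
Total coins = 3 + 2 = 5

5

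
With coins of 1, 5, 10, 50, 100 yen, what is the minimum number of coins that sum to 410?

5

410 = 4×100 + 1×10
Total coins = 4 + 1 = 5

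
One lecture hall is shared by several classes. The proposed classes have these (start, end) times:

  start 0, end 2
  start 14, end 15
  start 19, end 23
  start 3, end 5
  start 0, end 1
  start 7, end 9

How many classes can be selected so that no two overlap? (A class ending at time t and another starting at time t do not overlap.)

5

Sort by end time and greedily take each interval whose start is ≥ the last chosen end.
Sorted by end: (0,1)  (0,2)  (3,5)  (7,9)  (14,15)  (19,23)
take (0,1); take (3,5); take (7,9); take (14,15); take (19,23).
Selected 5 classes.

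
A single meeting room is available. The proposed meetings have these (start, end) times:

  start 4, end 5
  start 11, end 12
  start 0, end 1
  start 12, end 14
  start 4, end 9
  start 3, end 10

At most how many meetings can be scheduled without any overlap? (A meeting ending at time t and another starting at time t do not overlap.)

Sort by end time and greedily take each interval whose start is ≥ the last chosen end.
By end time: (0,1), (4,5), (4,9), (3,10), (11,12), (12,14).
Pick (0,1); next start ≥ 1 → (4,5); next start ≥ 5 → (11,12); next start ≥ 12 → (12,14).
Selected 4 meetings.

4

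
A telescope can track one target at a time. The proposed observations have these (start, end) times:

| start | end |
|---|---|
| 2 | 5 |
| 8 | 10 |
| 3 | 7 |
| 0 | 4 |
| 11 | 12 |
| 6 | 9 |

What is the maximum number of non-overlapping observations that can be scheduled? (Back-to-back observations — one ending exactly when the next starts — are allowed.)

3

Sorted by end: (0,4)  (2,5)  (3,7)  (6,9)  (8,10)  (11,12)
take (0,4); take (6,9); skip (8,10); take (11,12).
Selected 3 observations.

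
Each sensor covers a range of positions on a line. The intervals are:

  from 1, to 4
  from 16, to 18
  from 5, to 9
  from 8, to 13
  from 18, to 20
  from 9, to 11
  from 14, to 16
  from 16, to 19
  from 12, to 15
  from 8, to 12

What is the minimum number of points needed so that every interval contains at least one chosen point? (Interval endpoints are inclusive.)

Sort by right endpoint; whenever an interval is uncovered, place a point at its right end.
Sorted: [1,4] [5,9] [9,11] [8,12] [8,13] [12,15] [14,16] [16,18] [16,19] [18,20]
{[1,4]} hit by 4; {[5,9],[9,11],[8,12],[8,13]} hit by 9; {[12,15],[14,16]} hit by 15; {[16,18],[16,19],[18,20]} hit by 18.
Points: 4, 9, 15, 18 (4 total).

4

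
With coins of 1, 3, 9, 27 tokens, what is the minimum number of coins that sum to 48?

4

Use the largest denomination that fits, subtract, and repeat.
48 = 1×27 + 2×9 + 1×3
Total coins = 1 + 2 + 1 = 4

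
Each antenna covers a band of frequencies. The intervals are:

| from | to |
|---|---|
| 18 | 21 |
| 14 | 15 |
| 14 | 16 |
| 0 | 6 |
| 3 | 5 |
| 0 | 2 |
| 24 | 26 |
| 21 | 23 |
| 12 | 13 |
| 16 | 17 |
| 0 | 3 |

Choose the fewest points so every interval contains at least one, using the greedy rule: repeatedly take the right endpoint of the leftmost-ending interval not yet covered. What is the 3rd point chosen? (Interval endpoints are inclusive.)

13

Process intervals by earliest right end; each time one isn't hit yet, stab at its right endpoint.
Sorted: [0,2] [0,3] [3,5] [0,6] [12,13] [14,15] [14,16] [16,17] [18,21] [21,23] [24,26]
{[0,2],[0,3]} hit by 2; {[3,5],[0,6]} hit by 5; {[12,13]} hit by 13; {[14,15],[14,16]} hit by 15; {[16,17]} hit by 17; {[18,21],[21,23]} hit by 21; {[24,26]} hit by 26.
Points: 2, 5, 13, 15, 17, 21, 26 (7 total).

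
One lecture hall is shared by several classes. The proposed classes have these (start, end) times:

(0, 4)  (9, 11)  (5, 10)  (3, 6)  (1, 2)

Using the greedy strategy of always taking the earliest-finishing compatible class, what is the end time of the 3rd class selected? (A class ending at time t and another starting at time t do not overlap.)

11

By end time: (1,2), (0,4), (3,6), (5,10), (9,11).
Pick (1,2); next start ≥ 2 → (3,6); next start ≥ 6 → (9,11).
Selected: (1,2) (3,6) (9,11)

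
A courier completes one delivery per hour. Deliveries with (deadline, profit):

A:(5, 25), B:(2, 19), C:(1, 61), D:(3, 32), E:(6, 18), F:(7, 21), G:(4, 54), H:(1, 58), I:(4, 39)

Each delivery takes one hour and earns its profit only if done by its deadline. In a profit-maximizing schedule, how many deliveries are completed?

7

Profit order: C=61 H=58 G=54 I=39 D=32 A=25 F=21 B=19 E=18
Assign: C→slot 1, H skipped, G→slot 4, I→slot 3, D→slot 2, A→slot 5, F→slot 7, B skipped, E→slot 6.
Slots: [1:C] [2:D] [3:I] [4:G] [5:A] [6:E] [7:F]
7 of 9 scheduled.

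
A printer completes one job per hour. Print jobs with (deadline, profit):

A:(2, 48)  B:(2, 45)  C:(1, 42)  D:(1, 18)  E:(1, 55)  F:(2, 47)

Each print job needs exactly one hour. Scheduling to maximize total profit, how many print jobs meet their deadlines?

2

By profit: E(d1,55), A(d2,48), F(d2,47), B(d2,45), C(d1,42), D(d1,18)
E→slot 1; A→slot 2; F skipped; B skipped; C skipped; D skipped.
2 of 6 scheduled.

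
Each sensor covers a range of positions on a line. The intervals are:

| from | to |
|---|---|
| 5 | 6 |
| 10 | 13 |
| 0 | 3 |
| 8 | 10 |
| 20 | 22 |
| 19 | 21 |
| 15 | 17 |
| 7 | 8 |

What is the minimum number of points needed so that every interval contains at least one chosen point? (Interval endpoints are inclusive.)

Sort by right endpoint; whenever an interval is uncovered, place a point at its right end.
Sorted: [0,3] [5,6] [7,8] [8,10] [10,13] [15,17] [19,21] [20,22]
{[0,3]} hit by 3; {[5,6]} hit by 6; {[7,8],[8,10]} hit by 8; {[10,13]} hit by 13; {[15,17]} hit by 17; {[19,21],[20,22]} hit by 21.
Points: 3, 6, 8, 13, 17, 21 (6 total).

6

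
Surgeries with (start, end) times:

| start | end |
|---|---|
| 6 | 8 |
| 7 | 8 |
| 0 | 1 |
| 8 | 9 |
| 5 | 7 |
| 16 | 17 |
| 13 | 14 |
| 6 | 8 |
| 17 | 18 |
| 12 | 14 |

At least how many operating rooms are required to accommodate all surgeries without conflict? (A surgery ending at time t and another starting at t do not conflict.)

3

Events (time:±→running): 0:+→1 1:-→0 5:+→1 6:+→2 6:+→3 … peak 3.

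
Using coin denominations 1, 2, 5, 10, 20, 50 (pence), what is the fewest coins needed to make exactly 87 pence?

Greedy: take as many of the largest coin as possible, then repeat with the remainder.
87 = 1×50 + 1×20 + 1×10 + 1×5 + 1×2
Total coins = 1 + 1 + 1 + 1 + 1 = 5

5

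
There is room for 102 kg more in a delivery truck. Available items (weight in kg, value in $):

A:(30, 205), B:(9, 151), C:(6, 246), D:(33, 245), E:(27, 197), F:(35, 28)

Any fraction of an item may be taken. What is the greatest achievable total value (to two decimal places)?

Sort by value per unit weight and fill in that order.
Order: C (246/6=41.00) > B (151/9=16.78) > D (245/33=7.42) > E (197/27=7.30) > A (205/30=6.83) > F (28/35=0.80)
Fill: take C (6 @ 246) → take B (9 @ 151) → take D (33 @ 245) → take E (27 @ 197) → take 27/30 of A → 184.50; 102/102 used.
Total value = 1023.50

1023.50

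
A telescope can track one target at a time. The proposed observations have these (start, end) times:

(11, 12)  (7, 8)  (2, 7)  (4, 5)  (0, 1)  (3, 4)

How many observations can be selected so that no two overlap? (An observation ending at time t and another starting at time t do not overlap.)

By end time: (0,1), (3,4), (4,5), (2,7), (7,8), (11,12).
Pick (0,1); next start ≥ 1 → (3,4); next start ≥ 4 → (4,5); next start ≥ 5 → (7,8); next start ≥ 8 → (11,12).
Selected 5 observations.

5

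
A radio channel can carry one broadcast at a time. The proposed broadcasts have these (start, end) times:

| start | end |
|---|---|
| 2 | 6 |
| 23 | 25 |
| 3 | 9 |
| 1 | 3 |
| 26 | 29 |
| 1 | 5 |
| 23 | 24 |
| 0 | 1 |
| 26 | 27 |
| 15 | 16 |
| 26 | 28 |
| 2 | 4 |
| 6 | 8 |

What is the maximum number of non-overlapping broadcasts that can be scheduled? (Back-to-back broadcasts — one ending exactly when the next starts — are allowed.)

6

Sort by end time and greedily take each interval whose start is ≥ the last chosen end.
By end time: (0,1), (1,3), (2,4), (1,5), (2,6), (6,8), (3,9), (15,16), (23,24), (23,25), (26,27), (26,28), (26,29).
Pick (0,1); next start ≥ 1 → (1,3); next start ≥ 3 → (6,8); next start ≥ 8 → (15,16); next start ≥ 16 → (23,24); next start ≥ 24 → (26,27).
Selected 6 broadcasts.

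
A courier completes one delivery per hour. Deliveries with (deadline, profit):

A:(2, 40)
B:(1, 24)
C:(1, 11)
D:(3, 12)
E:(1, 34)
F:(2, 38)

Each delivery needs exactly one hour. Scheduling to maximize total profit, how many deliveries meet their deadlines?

3

Profit order: A=40 F=38 E=34 B=24 D=12 C=11
Assign: A→slot 2, F→slot 1, E skipped, B skipped, D→slot 3, C skipped.
Slots: [1:F] [2:A] [3:D]
3 of 6 scheduled.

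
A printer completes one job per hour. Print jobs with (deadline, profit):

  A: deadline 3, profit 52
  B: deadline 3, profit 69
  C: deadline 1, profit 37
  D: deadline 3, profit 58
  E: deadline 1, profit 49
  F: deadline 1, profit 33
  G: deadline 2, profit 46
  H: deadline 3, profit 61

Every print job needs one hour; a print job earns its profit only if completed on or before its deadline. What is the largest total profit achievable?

188

By profit: B(d3,69), H(d3,61), D(d3,58), A(d3,52), E(d1,49), G(d2,46), C(d1,37), F(d1,33)
B→slot 3; H→slot 2; D→slot 1; A skipped; E skipped; G skipped; C skipped; F skipped.
Profit = 58 + 61 + 69 = 188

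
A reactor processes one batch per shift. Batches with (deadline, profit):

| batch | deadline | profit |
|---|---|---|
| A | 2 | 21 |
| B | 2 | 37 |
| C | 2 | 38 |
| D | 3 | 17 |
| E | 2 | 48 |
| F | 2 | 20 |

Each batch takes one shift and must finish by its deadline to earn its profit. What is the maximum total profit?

Profit order: E=48 C=38 B=37 A=21 F=20 D=17
Assign: E→slot 2, C→slot 1, B skipped, A skipped, F skipped, D→slot 3.
Slots: [1:C] [2:E] [3:D]
Profit = 38 + 48 + 17 = 103

103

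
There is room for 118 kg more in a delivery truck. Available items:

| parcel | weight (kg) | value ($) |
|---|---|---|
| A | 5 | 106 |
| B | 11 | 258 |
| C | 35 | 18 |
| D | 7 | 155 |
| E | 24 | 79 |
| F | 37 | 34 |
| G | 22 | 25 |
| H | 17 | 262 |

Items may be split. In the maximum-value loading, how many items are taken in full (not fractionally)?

Greedy by value/weight ratio, highest first.
Ratios (sorted): B 23.45, D 22.14, A 21.20, H 15.41, E 3.29, G 1.14, F 0.92, C 0.51
take B (11 @ 258); take D (7 @ 155); take A (5 @ 106); take H (17 @ 262); take E (24 @ 79); take G (22 @ 25); take 32/37 of F → 29.41. Capacity used 118/118.
6 item(s) taken whole; one partial (take 32/37 of F).

6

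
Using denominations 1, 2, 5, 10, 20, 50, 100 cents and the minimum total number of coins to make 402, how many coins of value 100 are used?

Greedy: take as many of the largest coin as possible, then repeat with the remainder.
402 − 4×100→2 − 1×2→0
Count of 100: 4

4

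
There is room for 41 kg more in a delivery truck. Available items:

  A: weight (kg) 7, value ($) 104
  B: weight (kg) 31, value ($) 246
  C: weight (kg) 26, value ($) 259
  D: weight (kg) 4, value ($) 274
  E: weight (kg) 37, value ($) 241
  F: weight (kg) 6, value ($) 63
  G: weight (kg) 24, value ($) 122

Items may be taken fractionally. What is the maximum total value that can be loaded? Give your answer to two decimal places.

680.08

Greedy by value/weight ratio, highest first.
Ratios (sorted): D 68.50, A 14.86, F 10.50, C 9.96, B 7.94, E 6.51, G 5.08
take D (4 @ 274); take A (7 @ 104); take F (6 @ 63); take 24/26 of C → 239.08. Capacity used 41/41.
Total value = 680.08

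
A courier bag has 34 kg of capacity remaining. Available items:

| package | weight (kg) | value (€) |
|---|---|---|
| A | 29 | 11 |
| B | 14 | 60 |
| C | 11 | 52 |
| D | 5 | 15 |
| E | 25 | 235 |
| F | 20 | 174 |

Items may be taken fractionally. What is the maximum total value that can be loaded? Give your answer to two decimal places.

Sort by value per unit weight and fill in that order.
Order: E (235/25=9.40) > F (174/20=8.70) > C (52/11=4.73) > B (60/14=4.29) > D (15/5=3.00) > A (11/29=0.38)
Fill: take E (25 @ 235) → take 9/20 of F → 78.30; 34/34 used.
Total value = 313.30

313.30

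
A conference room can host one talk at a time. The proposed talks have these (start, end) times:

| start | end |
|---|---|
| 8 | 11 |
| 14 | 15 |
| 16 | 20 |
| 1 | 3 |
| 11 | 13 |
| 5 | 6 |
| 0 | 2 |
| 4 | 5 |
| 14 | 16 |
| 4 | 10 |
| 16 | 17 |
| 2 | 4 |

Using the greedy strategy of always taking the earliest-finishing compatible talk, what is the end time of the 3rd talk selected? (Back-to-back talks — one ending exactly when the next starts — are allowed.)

5

Order by finish time; keep every interval that doesn't clash with the previous kept one.
Sorted by end: (0,2)  (1,3)  (2,4)  (4,5)  (5,6)  (4,10)  (8,11)  (11,13)  (14,15)  (14,16)  (16,17)  (16,20)
take (0,2); skip (1,3); take (2,4); take (4,5); take (5,6); take (8,11); take (11,13); take (14,15); take (16,17).
Selected: (0,2) (2,4) (4,5) (5,6) (8,11) (11,13) (14,15) (16,17)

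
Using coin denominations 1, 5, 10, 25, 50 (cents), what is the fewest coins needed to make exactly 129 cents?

7

129 = 2×50 + 1×25 + 4×1
Total coins = 2 + 1 + 4 = 7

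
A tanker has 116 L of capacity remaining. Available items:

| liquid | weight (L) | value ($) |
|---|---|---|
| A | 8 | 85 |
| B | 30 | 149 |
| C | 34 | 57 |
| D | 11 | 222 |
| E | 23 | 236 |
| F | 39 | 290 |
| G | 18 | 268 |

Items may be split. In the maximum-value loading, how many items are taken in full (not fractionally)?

5

Greedy by value/weight ratio, highest first.
Order: D (222/11=20.18) > G (268/18=14.89) > A (85/8=10.62) > E (236/23=10.26) > F (290/39=7.44) > B (149/30=4.97) > C (57/34=1.68)
Fill: take D (11 @ 222) → take G (18 @ 268) → take A (8 @ 85) → take E (23 @ 236) → take F (39 @ 290) → take 17/30 of B → 84.43; 116/116 used.
5 item(s) taken whole; one partial (take 17/30 of B).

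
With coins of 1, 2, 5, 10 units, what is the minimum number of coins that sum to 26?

26 = 2×10 + 1×5 + 1×1
Total coins = 2 + 1 + 1 = 4

4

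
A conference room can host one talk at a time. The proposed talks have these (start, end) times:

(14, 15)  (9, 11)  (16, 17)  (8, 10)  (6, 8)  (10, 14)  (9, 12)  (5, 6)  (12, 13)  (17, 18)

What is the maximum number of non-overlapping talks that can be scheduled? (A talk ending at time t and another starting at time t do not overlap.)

By end time: (5,6), (6,8), (8,10), (9,11), (9,12), (12,13), (10,14), (14,15), (16,17), (17,18).
Pick (5,6); next start ≥ 6 → (6,8); next start ≥ 8 → (8,10); next start ≥ 10 → (12,13); next start ≥ 13 → (14,15); next start ≥ 15 → (16,17); next start ≥ 17 → (17,18).
Selected 7 talks.

7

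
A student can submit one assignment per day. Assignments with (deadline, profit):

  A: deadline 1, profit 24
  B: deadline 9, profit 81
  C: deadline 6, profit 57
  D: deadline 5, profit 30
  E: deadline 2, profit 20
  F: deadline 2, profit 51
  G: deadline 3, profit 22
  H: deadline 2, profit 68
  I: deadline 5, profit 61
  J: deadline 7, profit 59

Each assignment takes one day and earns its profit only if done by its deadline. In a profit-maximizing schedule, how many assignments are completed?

Profit order: B=81 H=68 I=61 J=59 C=57 F=51 D=30 A=24 G=22 E=20
Assign: B→slot 9, H→slot 2, I→slot 5, J→slot 7, C→slot 6, F→slot 1, D→slot 4, A skipped, G→slot 3, E skipped.
Slots: [1:F] [2:H] [3:G] [4:D] [5:I] [6:C] [7:J] [9:B]
8 of 10 scheduled.

8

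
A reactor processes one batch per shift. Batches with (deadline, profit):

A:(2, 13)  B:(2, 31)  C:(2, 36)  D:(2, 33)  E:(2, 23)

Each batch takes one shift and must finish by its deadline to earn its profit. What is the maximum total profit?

Profit order: C=36 D=33 B=31 E=23 A=13
Assign: C→slot 2, D→slot 1, B skipped, E skipped, A skipped.
Slots: [1:D] [2:C]
Profit = 33 + 36 = 69

69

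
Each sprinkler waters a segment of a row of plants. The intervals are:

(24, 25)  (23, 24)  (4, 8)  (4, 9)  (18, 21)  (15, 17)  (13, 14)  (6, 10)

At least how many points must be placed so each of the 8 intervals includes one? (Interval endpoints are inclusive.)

5

Process intervals by earliest right end; each time one isn't hit yet, stab at its right endpoint.
Sorted: [4,8] [4,9] [6,10] [13,14] [15,17] [18,21] [23,24] [24,25]
{[4,8],[4,9],[6,10]} hit by 8; {[13,14]} hit by 14; {[15,17]} hit by 17; {[18,21]} hit by 21; {[23,24],[24,25]} hit by 24.
Points: 8, 14, 17, 21, 24 (5 total).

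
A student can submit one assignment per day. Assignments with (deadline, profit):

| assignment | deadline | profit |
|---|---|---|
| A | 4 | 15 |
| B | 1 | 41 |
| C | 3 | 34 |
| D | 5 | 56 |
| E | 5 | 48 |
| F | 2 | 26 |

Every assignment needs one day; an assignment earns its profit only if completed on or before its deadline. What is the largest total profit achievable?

205

By profit: D(d5,56), E(d5,48), B(d1,41), C(d3,34), F(d2,26), A(d4,15)
D→slot 5; E→slot 4; B→slot 1; C→slot 3; F→slot 2; A skipped.
Profit = 41 + 26 + 34 + 48 + 56 = 205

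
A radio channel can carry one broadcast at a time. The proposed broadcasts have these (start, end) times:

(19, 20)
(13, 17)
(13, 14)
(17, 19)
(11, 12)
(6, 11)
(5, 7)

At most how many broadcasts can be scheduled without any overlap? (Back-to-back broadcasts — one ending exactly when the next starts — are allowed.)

5

Sorted by end: (5,7)  (6,11)  (11,12)  (13,14)  (13,17)  (17,19)  (19,20)
take (5,7); take (11,12); take (13,14); take (17,19); take (19,20).
Selected 5 broadcasts.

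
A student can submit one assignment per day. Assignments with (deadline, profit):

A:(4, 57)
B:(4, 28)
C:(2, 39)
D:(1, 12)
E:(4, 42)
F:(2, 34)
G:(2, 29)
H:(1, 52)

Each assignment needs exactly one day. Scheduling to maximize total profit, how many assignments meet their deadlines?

4

By profit: A(d4,57), H(d1,52), E(d4,42), C(d2,39), F(d2,34), G(d2,29), B(d4,28), D(d1,12)
A→slot 4; H→slot 1; E→slot 3; C→slot 2; F skipped; G skipped; B skipped; D skipped.
4 of 8 scheduled.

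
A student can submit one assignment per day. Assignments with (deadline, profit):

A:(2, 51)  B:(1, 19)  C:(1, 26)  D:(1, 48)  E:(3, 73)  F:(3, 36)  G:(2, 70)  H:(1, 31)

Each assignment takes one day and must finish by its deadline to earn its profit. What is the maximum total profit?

194

Sort by profit descending; place each in the latest free slot ≤ its deadline.
Profit order: E=73 G=70 A=51 D=48 F=36 H=31 C=26 B=19
Assign: E→slot 3, G→slot 2, A→slot 1, D skipped, F skipped, H skipped, C skipped, B skipped.
Slots: [1:A] [2:G] [3:E]
Profit = 51 + 70 + 73 = 194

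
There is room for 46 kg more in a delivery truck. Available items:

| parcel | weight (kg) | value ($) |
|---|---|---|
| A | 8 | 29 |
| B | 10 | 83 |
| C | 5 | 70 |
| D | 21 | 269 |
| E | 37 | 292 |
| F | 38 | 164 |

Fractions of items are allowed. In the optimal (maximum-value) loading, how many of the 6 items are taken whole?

Ratios (sorted): C 14.00, D 12.81, B 8.30, E 7.89, F 4.32, A 3.62
take C (5 @ 70); take D (21 @ 269); take B (10 @ 83); take 10/37 of E → 78.92. Capacity used 46/46.
3 item(s) taken whole; one partial (take 10/37 of E).

3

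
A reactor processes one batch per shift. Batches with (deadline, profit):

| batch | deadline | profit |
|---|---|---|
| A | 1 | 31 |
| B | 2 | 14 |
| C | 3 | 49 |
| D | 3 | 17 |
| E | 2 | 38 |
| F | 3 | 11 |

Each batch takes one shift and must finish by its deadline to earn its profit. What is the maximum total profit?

By profit: C(d3,49), E(d2,38), A(d1,31), D(d3,17), B(d2,14), F(d3,11)
C→slot 3; E→slot 2; A→slot 1; D skipped; B skipped; F skipped.
Profit = 31 + 38 + 49 = 118

118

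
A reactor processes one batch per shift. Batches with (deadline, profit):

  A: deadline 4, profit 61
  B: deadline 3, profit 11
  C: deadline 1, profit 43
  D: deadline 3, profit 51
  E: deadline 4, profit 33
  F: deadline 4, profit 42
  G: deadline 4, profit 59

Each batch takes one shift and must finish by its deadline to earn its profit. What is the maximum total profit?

Sort by profit descending; place each in the latest free slot ≤ its deadline.
By profit: A(d4,61), G(d4,59), D(d3,51), C(d1,43), F(d4,42), E(d4,33), B(d3,11)
A→slot 4; G→slot 3; D→slot 2; C→slot 1; F skipped; E skipped; B skipped.
Profit = 43 + 51 + 59 + 61 = 214

214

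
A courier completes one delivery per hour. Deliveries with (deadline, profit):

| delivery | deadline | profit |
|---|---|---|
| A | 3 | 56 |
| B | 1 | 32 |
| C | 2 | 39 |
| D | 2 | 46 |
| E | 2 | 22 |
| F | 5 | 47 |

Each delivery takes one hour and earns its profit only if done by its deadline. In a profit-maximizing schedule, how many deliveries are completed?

4

Sort by profit descending; place each in the latest free slot ≤ its deadline.
Profit order: A=56 F=47 D=46 C=39 B=32 E=22
Assign: A→slot 3, F→slot 5, D→slot 2, C→slot 1, B skipped, E skipped.
Slots: [1:C] [2:D] [3:A] [5:F]
4 of 6 scheduled.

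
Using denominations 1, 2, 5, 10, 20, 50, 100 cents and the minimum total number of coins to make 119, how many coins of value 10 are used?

1

Greedy: take as many of the largest coin as possible, then repeat with the remainder.
119 = 1×100 + 1×10 + 1×5 + 2×2
Count of 10: 1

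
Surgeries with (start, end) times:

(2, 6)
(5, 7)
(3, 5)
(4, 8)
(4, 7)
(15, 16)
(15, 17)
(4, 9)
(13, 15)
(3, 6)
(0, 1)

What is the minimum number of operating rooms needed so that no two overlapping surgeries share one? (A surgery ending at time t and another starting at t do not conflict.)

Count concurrent intervals with a sweep; the peak is the room count.
starts: [0, 2, 3, 3, 4, 4, 4, 5, 13, 15, 15]
ends:   [1, 5, 6, 6, 7, 7, 8, 9, 15, 16, 17]
s0→1 e1→0 s2→1 s3→2 s3→3 s4→4 s4→5 s4→6  — peak 6.

6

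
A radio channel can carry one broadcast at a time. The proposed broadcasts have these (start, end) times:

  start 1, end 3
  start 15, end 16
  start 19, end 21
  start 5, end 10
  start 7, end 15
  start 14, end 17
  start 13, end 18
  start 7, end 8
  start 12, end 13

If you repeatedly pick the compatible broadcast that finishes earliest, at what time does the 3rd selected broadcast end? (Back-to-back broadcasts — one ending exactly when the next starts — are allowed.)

13

Greedy by earliest finish: after sorting by end time, pick each interval compatible with the last pick.
Sorted by end: (1,3)  (7,8)  (5,10)  (12,13)  (7,15)  (15,16)  (14,17)  (13,18)  (19,21)
take (1,3); take (7,8); take (12,13); take (15,16); skip (14,17); skip (13,18); take (19,21).
Selected: (1,3) (7,8) (12,13) (15,16) (19,21)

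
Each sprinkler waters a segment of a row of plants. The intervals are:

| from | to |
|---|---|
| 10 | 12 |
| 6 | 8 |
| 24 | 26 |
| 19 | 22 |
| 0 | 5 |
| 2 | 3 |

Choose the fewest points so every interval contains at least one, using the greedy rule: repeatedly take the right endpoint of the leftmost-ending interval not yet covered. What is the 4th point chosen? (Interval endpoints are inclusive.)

By right end: [2,3]  [0,5]  [6,8]  [10,12]  [19,22]  [24,26]
[2,3] uncovered → point at 3; [6,8] uncovered → point at 8; [10,12] uncovered → point at 12; [19,22] uncovered → point at 22; [24,26] uncovered → point at 26.
Points: 3, 8, 12, 22, 26 (5 total).

22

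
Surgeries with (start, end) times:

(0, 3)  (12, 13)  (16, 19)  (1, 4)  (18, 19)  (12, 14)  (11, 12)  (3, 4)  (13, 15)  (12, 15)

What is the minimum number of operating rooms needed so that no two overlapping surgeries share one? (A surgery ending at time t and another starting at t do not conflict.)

The answer is the maximum number of intervals overlapping at any instant.
starts: [0, 1, 3, 11, 12, 12, 12, 13, 16, 18]
ends:   [3, 4, 4, 12, 13, 14, 15, 15, 19, 19]
s0→1 s1→2 e3→1 s3→2 e4→1 e4→0 s11→1 e12→0 s12→1 s12→2 s12→3  — peak 3.

3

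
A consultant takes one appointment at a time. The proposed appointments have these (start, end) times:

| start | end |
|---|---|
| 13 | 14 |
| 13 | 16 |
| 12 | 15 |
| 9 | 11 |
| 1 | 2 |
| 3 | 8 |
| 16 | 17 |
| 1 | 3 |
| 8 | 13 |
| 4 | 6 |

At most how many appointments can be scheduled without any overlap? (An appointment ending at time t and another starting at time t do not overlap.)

Sorted by end: (1,2)  (1,3)  (4,6)  (3,8)  (9,11)  (8,13)  (13,14)  (12,15)  (13,16)  (16,17)
take (1,2); take (4,6); take (9,11); take (13,14); take (16,17).
Selected 5 appointments.

5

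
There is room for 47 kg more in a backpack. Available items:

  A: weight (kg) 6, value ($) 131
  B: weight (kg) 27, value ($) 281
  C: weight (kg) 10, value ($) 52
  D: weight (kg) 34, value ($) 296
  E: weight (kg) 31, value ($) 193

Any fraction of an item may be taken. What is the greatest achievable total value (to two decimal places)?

533.88

Greedy by value/weight ratio, highest first.
Ratios (sorted): A 21.83, B 10.41, D 8.71, E 6.23, C 5.20
take A (6 @ 131); take B (27 @ 281); take 14/34 of D → 121.88. Capacity used 47/47.
Total value = 533.88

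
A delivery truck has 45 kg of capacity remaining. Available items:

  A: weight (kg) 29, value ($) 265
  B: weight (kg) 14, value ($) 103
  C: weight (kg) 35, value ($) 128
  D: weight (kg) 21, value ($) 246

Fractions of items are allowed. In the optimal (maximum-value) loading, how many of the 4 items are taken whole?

1

Order: D (246/21=11.71) > A (265/29=9.14) > B (103/14=7.36) > C (128/35=3.66)
Fill: take D (21 @ 246) → take 24/29 of A → 219.31; 45/45 used.
1 item(s) taken whole; one partial (take 24/29 of A).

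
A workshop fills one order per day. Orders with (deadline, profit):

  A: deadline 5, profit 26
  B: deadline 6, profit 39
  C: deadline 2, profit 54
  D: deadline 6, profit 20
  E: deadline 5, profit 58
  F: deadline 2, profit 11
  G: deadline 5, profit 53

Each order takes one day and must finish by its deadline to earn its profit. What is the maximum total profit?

Profit order: E=58 C=54 G=53 B=39 A=26 D=20 F=11
Assign: E→slot 5, C→slot 2, G→slot 4, B→slot 6, A→slot 3, D→slot 1, F skipped.
Slots: [1:D] [2:C] [3:A] [4:G] [5:E] [6:B]
Profit = 20 + 54 + 26 + 53 + 58 + 39 = 250

250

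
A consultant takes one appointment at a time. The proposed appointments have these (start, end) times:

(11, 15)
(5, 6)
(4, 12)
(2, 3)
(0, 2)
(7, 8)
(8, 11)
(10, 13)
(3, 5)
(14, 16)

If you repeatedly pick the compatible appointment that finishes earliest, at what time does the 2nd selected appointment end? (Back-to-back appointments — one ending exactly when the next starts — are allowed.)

3

Greedy by earliest finish: after sorting by end time, pick each interval compatible with the last pick.
By end time: (0,2), (2,3), (3,5), (5,6), (7,8), (8,11), (4,12), (10,13), (11,15), (14,16).
Pick (0,2); next start ≥ 2 → (2,3); next start ≥ 3 → (3,5); next start ≥ 5 → (5,6); next start ≥ 6 → (7,8); next start ≥ 8 → (8,11); next start ≥ 11 → (11,15).
Selected: (0,2) (2,3) (3,5) (5,6) (7,8) (8,11) (11,15)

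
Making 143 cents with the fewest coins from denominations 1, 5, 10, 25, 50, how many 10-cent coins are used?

143 − 2×50→43 − 1×25→18 − 1×10→8 − 1×5→3 − 3×1→0
Count of 10: 1

1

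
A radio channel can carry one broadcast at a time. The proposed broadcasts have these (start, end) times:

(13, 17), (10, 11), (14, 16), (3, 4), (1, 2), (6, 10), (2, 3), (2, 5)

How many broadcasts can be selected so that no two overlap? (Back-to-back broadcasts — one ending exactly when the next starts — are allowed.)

6

Order by finish time; keep every interval that doesn't clash with the previous kept one.
By end time: (1,2), (2,3), (3,4), (2,5), (6,10), (10,11), (14,16), (13,17).
Pick (1,2); next start ≥ 2 → (2,3); next start ≥ 3 → (3,4); next start ≥ 4 → (6,10); next start ≥ 10 → (10,11); next start ≥ 11 → (14,16).
Selected 6 broadcasts.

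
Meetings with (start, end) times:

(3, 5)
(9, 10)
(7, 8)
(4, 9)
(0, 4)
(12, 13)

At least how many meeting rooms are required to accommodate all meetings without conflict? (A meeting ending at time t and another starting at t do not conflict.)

2

Count concurrent intervals with a sweep; the peak is the room count.
starts: [0, 3, 4, 7, 9, 12]
ends:   [4, 5, 8, 9, 10, 13]
s0→1 s3→2  — peak 2.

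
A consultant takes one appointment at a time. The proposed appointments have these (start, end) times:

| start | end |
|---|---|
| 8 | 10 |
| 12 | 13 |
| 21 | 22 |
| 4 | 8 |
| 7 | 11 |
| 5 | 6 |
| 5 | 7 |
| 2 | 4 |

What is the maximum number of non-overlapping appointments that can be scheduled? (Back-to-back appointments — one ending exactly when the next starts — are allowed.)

Sort by end time and greedily take each interval whose start is ≥ the last chosen end.
By end time: (2,4), (5,6), (5,7), (4,8), (8,10), (7,11), (12,13), (21,22).
Pick (2,4); next start ≥ 4 → (5,6); next start ≥ 6 → (8,10); next start ≥ 10 → (12,13); next start ≥ 13 → (21,22).
Selected 5 appointments.

5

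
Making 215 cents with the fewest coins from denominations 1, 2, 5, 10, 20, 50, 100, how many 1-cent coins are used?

215 = 2×100 + 1×10 + 1×5
Count of 1: 0

0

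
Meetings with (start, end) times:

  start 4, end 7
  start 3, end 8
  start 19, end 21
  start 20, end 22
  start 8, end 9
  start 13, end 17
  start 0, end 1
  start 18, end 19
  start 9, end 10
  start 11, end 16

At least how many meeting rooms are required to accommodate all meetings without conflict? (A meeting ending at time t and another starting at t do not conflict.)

2

The answer is the maximum number of intervals overlapping at any instant.
Events (time:±→running): 0:+→1 1:-→0 3:+→1 4:+→2 … peak 2.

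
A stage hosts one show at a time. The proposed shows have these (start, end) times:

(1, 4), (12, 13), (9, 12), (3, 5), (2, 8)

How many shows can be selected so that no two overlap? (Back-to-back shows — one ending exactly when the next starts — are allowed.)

Order by finish time; keep every interval that doesn't clash with the previous kept one.
By end time: (1,4), (3,5), (2,8), (9,12), (12,13).
Pick (1,4); next start ≥ 4 → (9,12); next start ≥ 12 → (12,13).
Selected 3 shows.

3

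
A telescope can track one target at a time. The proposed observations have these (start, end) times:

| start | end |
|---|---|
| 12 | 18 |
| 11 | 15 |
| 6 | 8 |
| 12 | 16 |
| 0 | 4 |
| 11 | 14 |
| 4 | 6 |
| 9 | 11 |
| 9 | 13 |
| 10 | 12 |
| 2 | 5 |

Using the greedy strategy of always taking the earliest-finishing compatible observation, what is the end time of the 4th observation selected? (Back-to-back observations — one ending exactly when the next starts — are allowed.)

By end time: (0,4), (2,5), (4,6), (6,8), (9,11), (10,12), (9,13), (11,14), (11,15), (12,16), (12,18).
Pick (0,4); next start ≥ 4 → (4,6); next start ≥ 6 → (6,8); next start ≥ 8 → (9,11); next start ≥ 11 → (11,14).
Selected: (0,4) (4,6) (6,8) (9,11) (11,14)

11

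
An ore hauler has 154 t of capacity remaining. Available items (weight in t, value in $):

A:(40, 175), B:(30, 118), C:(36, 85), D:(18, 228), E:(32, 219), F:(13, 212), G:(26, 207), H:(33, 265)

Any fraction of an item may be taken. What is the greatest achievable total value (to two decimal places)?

Greedy by value/weight ratio, highest first.
Order: F (212/13=16.31) > D (228/18=12.67) > H (265/33=8.03) > G (207/26=7.96) > E (219/32=6.84) > A (175/40=4.38) > B (118/30=3.93) > C (85/36=2.36)
Fill: take F (13 @ 212) → take D (18 @ 228) → take H (33 @ 265) → take G (26 @ 207) → take E (32 @ 219) → take 32/40 of A → 140.00; 154/154 used.
Total value = 1271.00

1271.00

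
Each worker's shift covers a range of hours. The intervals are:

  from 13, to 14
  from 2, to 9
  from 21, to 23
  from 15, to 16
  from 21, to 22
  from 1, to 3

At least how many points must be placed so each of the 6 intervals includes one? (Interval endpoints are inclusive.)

Process intervals by earliest right end; each time one isn't hit yet, stab at its right endpoint.
Sorted: [1,3] [2,9] [13,14] [15,16] [21,22] [21,23]
{[1,3],[2,9]} hit by 3; {[13,14]} hit by 14; {[15,16]} hit by 16; {[21,22],[21,23]} hit by 22.
Points: 3, 14, 16, 22 (4 total).

4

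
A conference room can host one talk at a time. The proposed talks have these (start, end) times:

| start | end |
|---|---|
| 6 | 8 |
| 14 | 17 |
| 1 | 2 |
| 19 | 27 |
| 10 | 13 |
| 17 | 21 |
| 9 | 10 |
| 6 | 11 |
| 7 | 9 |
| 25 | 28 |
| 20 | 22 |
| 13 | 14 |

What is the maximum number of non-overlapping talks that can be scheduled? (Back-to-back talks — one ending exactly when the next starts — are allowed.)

By end time: (1,2), (6,8), (7,9), (9,10), (6,11), (10,13), (13,14), (14,17), (17,21), (20,22), (19,27), (25,28).
Pick (1,2); next start ≥ 2 → (6,8); next start ≥ 8 → (9,10); next start ≥ 10 → (10,13); next start ≥ 13 → (13,14); next start ≥ 14 → (14,17); next start ≥ 17 → (17,21); next start ≥ 21 → (25,28).
Selected 8 talks.

8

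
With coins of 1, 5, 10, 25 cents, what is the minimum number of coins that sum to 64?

7

Use the largest denomination that fits, subtract, and repeat.
64 − 2×25→14 − 1×10→4 − 4×1→0
Total coins = 2 + 1 + 4 = 7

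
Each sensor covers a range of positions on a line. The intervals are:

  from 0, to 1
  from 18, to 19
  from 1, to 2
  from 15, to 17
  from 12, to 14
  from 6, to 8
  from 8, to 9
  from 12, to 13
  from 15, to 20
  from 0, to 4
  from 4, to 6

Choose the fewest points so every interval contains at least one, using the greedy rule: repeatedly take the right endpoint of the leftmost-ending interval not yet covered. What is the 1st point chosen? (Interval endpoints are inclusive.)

1

By right end: [0,1]  [1,2]  [0,4]  [4,6]  [6,8]  [8,9]  [12,13]  [12,14]  [15,17]  [18,19]  [15,20]
[0,1] uncovered → point at 1; [4,6] uncovered → point at 6; [8,9] uncovered → point at 9; [12,13] uncovered → point at 13; [15,17] uncovered → point at 17; [18,19] uncovered → point at 19.
Points: 1, 6, 9, 13, 17, 19 (6 total).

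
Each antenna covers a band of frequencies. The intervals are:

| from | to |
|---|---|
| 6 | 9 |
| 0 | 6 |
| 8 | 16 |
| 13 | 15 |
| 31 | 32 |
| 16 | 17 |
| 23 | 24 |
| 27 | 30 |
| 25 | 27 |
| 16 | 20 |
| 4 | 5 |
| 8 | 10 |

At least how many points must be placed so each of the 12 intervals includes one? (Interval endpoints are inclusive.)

By right end: [4,5]  [0,6]  [6,9]  [8,10]  [13,15]  [8,16]  [16,17]  [16,20]  [23,24]  [25,27]  [27,30]  [31,32]
[4,5] uncovered → point at 5; [6,9] uncovered → point at 9; [13,15] uncovered → point at 15; [16,17] uncovered → point at 17; [23,24] uncovered → point at 24; [25,27] uncovered → point at 27; [31,32] uncovered → point at 32.
Points: 5, 9, 15, 17, 24, 27, 32 (7 total).

7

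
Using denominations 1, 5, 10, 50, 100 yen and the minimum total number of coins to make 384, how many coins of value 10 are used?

384 − 3×100→84 − 1×50→34 − 3×10→4 − 4×1→0
Count of 10: 3

3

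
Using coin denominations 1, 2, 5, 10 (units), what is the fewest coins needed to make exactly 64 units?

64 − 6×10→4 − 2×2→0
Total coins = 6 + 2 = 8

8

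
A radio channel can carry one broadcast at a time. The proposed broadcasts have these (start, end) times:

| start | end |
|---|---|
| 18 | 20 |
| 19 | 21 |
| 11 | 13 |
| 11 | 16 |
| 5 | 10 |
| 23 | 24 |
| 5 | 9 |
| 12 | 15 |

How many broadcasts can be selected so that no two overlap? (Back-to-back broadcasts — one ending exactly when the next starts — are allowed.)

4

Greedy by earliest finish: after sorting by end time, pick each interval compatible with the last pick.
Sorted by end: (5,9)  (5,10)  (11,13)  (12,15)  (11,16)  (18,20)  (19,21)  (23,24)
take (5,9); take (11,13); skip (11,16); take (18,20); take (23,24).
Selected 4 broadcasts.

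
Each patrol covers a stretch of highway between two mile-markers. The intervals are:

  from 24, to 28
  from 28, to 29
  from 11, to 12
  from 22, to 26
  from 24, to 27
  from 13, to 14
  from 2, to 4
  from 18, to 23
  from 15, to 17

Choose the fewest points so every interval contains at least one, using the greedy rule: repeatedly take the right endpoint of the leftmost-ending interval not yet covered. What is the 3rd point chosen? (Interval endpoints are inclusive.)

Sort by right endpoint; whenever an interval is uncovered, place a point at its right end.
By right end: [2,4]  [11,12]  [13,14]  [15,17]  [18,23]  [22,26]  [24,27]  [24,28]  [28,29]
[2,4] uncovered → point at 4; [11,12] uncovered → point at 12; [13,14] uncovered → point at 14; [15,17] uncovered → point at 17; [18,23] uncovered → point at 23; [24,27] uncovered → point at 27; [28,29] uncovered → point at 29.
Points: 4, 12, 14, 17, 23, 27, 29 (7 total).

14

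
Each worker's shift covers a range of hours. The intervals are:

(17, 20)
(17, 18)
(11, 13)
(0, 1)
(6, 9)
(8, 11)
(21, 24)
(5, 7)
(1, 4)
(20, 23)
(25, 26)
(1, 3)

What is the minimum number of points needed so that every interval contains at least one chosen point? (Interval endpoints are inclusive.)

6

Sort by right endpoint; whenever an interval is uncovered, place a point at its right end.
By right end: [0,1]  [1,3]  [1,4]  [5,7]  [6,9]  [8,11]  [11,13]  [17,18]  [17,20]  [20,23]  [21,24]  [25,26]
[0,1] uncovered → point at 1; [5,7] uncovered → point at 7; [8,11] uncovered → point at 11; [17,18] uncovered → point at 18; [20,23] uncovered → point at 23; [25,26] uncovered → point at 26.
Points: 1, 7, 11, 18, 23, 26 (6 total).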